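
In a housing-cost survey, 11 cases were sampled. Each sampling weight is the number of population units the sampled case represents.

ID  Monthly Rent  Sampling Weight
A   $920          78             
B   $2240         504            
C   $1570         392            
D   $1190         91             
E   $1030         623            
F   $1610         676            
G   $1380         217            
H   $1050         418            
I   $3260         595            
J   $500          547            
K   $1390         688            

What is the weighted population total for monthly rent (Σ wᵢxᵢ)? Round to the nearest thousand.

Weighted total = 920×78 + 2240×504 + 1570×392 + 1190×91 + 1030×623 + 1610×676 + 1380×217 + 1050×418 + 3260×595 + 500×547 + 1390×688
  = 71760 + 1128960 + 615440 + 108290 + 641690 + 1088360 + 299460 + 438900 + 1939700 + 273500 + 956320 = 7562380

7562000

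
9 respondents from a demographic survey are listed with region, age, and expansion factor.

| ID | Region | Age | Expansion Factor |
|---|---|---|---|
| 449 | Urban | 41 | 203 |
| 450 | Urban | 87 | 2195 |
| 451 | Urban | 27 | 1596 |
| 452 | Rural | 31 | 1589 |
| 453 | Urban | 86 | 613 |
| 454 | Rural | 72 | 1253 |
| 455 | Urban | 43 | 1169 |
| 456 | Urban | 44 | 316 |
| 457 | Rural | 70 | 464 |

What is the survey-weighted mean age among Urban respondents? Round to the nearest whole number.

Urban rows: 449, 450, 451, 453, 455, 456
Weighted sum = 41×203 + 87×2195 + 27×1596 + 86×613 + 43×1169 + 44×316
  = 8323 + 190965 + 43092 + 52718 + 50267 + 13904 = 359269
Sum of weights = 6092
Weighted mean = 359269 / 6092 = 58.9739

59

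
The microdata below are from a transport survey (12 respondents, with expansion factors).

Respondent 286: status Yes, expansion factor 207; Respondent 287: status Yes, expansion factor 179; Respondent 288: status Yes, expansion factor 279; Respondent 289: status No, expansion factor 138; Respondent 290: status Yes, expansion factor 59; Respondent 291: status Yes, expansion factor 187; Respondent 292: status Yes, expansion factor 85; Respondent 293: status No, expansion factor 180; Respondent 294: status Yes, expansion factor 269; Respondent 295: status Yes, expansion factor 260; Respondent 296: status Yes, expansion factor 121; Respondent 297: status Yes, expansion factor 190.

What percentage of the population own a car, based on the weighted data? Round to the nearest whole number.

Sum of weights for 'Yes' = 207 + 179 + 279 + 59 + 187 + 85 + 269 + 260 + 121 + 190 = 1836
Total weight = 2154
Weighted proportion = 1836 / 2154 = 0.85236769 → 85.236769%

85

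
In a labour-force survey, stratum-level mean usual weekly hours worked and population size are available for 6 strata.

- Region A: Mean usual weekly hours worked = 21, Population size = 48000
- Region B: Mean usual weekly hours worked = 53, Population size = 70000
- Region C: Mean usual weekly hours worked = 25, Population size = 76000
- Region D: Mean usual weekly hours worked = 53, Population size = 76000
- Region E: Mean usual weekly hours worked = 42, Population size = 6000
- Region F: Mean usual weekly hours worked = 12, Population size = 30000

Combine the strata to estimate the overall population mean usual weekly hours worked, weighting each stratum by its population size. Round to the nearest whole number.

37

Σ Nₕ·x̄ₕ = 21×48000 + 53×70000 + 25×76000 + 53×76000 + 42×6000 + 12×30000
  = 1008000 + 3710000 + 1900000 + 4028000 + 252000 + 360000 = 11258000
Σ Nₕ = 48000 + 70000 + 76000 + 76000 + 6000 + 30000 = 306000
Overall mean = 11258000 / 306000 = 36.79085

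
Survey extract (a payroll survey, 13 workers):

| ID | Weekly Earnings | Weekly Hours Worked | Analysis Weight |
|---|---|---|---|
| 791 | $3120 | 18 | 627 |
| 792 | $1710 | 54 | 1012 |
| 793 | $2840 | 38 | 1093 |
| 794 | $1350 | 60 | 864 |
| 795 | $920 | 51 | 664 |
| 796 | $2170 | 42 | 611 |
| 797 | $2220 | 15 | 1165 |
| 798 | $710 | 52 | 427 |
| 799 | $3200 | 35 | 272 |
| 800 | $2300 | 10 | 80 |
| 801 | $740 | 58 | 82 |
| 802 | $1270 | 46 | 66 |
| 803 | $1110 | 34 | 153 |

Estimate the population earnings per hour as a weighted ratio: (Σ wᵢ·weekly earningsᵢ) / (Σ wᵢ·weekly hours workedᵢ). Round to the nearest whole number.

Σ wᵢ·y = 14152230
Σ wᵢ·x = 281827
Ratio = 14152230 / 281827 = 50.216019

50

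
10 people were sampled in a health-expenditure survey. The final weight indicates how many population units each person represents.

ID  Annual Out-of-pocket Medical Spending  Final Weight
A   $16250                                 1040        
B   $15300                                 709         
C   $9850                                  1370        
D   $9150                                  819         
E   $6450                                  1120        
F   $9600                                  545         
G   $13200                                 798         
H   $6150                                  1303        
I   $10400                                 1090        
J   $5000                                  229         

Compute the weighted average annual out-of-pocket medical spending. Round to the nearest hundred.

10200

Weighted sum = 16250×1040 + 15300×709 + 9850×1370 + 9150×819 + 6450×1120 + 9600×545 + 13200×798 + 6150×1303 + 10400×1090 + 5000×229
  = 16900000 + 10847700 + 13494500 + 7493850 + 7224000 + 5232000 + 10533600 + 8013450 + 11336000 + 1145000 = 92220100
Sum of weights = 1040 + 709 + 1370 + 819 + 1120 + 545 + 798 + 1303 + 1090 + 229 = 9023
Weighted mean = 92220100 / 9023 = 10220.559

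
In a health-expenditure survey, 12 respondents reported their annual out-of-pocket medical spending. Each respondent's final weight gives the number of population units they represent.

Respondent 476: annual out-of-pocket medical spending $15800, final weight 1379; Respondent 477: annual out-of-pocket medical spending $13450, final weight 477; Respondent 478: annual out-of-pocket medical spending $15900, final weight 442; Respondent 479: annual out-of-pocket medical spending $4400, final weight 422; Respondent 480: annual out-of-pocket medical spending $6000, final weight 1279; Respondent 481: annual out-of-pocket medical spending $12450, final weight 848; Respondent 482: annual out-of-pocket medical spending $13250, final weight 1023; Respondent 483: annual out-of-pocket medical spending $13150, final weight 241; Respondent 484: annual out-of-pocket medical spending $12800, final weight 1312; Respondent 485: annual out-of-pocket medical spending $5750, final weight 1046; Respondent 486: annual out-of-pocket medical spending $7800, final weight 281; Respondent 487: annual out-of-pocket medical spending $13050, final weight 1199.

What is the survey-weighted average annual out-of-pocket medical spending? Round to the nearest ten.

11330

Weighted sum = 112690800
Sum of weights = 1379 + 477 + 442 + 422 + 1279 + 848 + 1023 + 241 + 1312 + 1046 + 281 + 1199 = 9949
Weighted mean = 112690800 / 9949 = 11326.847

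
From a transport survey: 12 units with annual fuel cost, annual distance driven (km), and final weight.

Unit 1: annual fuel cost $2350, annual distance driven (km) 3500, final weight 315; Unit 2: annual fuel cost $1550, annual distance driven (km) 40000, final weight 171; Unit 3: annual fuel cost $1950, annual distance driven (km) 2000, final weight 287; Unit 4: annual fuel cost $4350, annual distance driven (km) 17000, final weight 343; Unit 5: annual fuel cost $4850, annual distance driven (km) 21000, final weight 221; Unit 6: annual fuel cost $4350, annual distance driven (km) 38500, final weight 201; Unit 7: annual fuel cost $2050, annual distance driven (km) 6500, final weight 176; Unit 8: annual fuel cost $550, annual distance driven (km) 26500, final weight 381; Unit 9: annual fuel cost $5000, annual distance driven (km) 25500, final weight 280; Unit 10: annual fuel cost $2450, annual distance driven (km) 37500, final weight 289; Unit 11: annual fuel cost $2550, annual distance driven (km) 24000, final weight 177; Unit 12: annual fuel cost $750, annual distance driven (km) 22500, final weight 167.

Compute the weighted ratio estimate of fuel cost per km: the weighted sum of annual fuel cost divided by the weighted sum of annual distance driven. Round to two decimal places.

0.13

Σ wᵢ·y = 2350×315 + 1550×171 + 1950×287 + 4350×343 + 4850×221 + 4350×201 + 2050×176 + 550×381 + 5000×280 + 2450×289 + 2550×177 + 750×167
  = 740250 + 265050 + 559650 + 1492050 + 1071850 + 874350 + 360800 + 209550 + 1400000 + 708050 + 451350 + 125250 = 8258200
Σ wᵢ·x = 63950500
Ratio = 8258200 / 63950500 = 0.12913425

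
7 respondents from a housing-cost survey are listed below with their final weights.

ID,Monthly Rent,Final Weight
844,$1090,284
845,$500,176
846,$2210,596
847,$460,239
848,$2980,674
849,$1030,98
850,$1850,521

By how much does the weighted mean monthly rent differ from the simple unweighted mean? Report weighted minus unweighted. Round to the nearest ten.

450

Unweighted sum = 1090 + 500 + 2210 + 460 + 2980 + 1030 + 1850 = 10120
Unweighted mean = 10120 / 7 = 1445.7143
Weighted sum = 1090×284 + 500×176 + 2210×596 + 460×239 + 2980×674 + 1030×98 + 1850×521
  = 4897970
Sum of weights = 284 + 176 + 596 + 239 + 674 + 98 + 521 = 2588
Weighted mean = 4897970 / 2588 = 1892.5696
Difference (weighted minus unweighted) = 446.85527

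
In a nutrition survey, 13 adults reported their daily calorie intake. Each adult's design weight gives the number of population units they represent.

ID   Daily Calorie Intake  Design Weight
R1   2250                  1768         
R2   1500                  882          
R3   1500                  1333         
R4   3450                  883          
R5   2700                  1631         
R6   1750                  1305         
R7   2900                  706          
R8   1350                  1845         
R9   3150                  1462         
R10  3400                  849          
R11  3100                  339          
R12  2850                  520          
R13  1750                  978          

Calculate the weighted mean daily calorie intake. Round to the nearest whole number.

2297

Weighted sum = 33308750
Sum of weights = 14501
Weighted mean = 33308750 / 14501 = 2296.9968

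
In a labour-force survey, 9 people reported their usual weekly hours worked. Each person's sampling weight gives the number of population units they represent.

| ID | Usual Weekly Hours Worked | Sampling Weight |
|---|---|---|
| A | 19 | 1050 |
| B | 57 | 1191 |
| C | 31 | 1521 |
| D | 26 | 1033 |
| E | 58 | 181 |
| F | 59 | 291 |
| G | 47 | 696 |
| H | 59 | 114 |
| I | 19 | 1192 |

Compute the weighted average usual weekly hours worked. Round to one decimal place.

Weighted sum = 19×1050 + 57×1191 + 31×1521 + 26×1033 + 58×181 + 59×291 + 47×696 + 59×114 + 19×1192
  = 19950 + 67887 + 47151 + 26858 + 10498 + 17169 + 32712 + 6726 + 22648 = 251599
Sum of weights = 7269
Weighted mean = 251599 / 7269 = 34.612601

34.6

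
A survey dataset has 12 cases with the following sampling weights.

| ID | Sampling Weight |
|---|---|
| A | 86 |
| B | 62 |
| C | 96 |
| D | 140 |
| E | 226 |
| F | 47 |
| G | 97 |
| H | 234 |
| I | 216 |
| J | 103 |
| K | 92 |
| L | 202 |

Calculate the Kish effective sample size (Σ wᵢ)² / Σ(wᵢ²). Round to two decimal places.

9.71

Σ wᵢ = 1601
Σ wᵢ² = 264039
n_eff = 1601² / 264039 = 2563201 / 264039 = 9.7076606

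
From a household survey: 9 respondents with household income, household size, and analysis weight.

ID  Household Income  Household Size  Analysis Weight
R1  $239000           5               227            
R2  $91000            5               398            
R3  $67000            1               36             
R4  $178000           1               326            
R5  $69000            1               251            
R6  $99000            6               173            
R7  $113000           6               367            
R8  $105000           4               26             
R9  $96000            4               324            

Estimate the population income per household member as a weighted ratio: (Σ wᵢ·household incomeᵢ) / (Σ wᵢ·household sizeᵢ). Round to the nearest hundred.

31100

Σ wᵢ·y = 239000×227 + 91000×398 + 67000×36 + 178000×326 + 69000×251 + 99000×173 + 113000×367 + 105000×26 + 96000×324
  = 54253000 + 36218000 + 2412000 + 58028000 + 17319000 + 17127000 + 41471000 + 2730000 + 31104000 = 260662000
Σ wᵢ·x = 5×227 + 5×398 + 1×36 + 1×326 + 1×251 + 6×173 + 6×367 + 4×26 + 4×324
  = 1135 + 1990 + 36 + 326 + 251 + 1038 + 2202 + 104 + 1296 = 8378
Ratio = 260662000 / 8378 = 31112.676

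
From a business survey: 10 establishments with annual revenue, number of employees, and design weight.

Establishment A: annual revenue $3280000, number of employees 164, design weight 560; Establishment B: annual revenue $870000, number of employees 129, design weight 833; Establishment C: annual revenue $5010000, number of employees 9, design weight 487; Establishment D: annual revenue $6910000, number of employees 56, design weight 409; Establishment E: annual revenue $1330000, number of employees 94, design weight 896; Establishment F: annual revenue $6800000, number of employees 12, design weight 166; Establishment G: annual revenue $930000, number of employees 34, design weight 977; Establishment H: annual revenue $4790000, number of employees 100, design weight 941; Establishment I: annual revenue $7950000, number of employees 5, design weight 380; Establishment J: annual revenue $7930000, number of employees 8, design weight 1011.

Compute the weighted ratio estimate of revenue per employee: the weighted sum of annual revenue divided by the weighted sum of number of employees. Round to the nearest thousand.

59000

Σ wᵢ·y = 26602280000
Σ wᵢ·x = 164×560 + 129×833 + 9×487 + 56×409 + 94×896 + 12×166 + 34×977 + 100×941 + 5×380 + 8×1011
  = 450106
Ratio = 26602280000 / 450106 = 59102.256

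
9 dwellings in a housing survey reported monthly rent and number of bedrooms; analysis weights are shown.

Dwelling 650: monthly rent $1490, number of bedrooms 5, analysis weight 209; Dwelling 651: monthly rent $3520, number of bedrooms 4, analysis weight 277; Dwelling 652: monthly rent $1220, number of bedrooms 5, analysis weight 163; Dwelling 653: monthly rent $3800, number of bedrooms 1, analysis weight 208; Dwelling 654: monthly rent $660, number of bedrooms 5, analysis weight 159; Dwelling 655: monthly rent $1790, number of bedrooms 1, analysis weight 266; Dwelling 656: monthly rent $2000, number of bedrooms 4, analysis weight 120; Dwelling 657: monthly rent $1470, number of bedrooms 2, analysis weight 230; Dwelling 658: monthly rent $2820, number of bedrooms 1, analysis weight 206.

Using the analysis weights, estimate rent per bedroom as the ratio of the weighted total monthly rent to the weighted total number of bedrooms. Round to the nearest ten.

Σ wᵢ·y = 1490×209 + 3520×277 + 1220×163 + 3800×208 + 660×159 + 1790×266 + 2000×120 + 1470×230 + 2820×206
  = 311410 + 975040 + 198860 + 790400 + 104940 + 476140 + 240000 + 338100 + 580920 = 4015810
Σ wᵢ·x = 5×209 + 4×277 + 5×163 + 1×208 + 5×159 + 1×266 + 4×120 + 2×230 + 1×206
  = 1045 + 1108 + 815 + 208 + 795 + 266 + 480 + 460 + 206 = 5383
Ratio = 4015810 / 5383 = 746.01709

750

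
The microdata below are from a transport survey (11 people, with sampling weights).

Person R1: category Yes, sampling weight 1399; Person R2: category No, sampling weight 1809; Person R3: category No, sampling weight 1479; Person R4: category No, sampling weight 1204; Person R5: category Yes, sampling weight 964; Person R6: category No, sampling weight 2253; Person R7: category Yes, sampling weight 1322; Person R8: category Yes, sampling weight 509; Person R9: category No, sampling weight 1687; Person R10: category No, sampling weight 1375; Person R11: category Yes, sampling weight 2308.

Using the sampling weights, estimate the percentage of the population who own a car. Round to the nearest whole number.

Sum of weights for 'Yes' = 1399 + 964 + 1322 + 509 + 2308 = 6502
Total weight = 1399 + 1809 + 1479 + 1204 + 964 + 2253 + 1322 + 509 + 1687 + 1375 + 2308 = 16309
Weighted proportion = 6502 / 16309 = 0.39867558 → 39.867558%

40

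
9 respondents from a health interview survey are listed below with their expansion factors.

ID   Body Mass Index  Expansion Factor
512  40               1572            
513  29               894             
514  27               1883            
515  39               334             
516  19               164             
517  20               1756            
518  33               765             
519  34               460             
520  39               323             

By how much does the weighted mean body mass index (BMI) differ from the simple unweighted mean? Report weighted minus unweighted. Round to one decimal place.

-1.1

Unweighted sum = 40 + 29 + 27 + 39 + 19 + 20 + 33 + 34 + 39 = 280
Unweighted mean = 280 / 9 = 31.111111
Weighted sum = 40×1572 + 29×894 + 27×1883 + 39×334 + 19×164 + 20×1756 + 33×765 + 34×460 + 39×323
  = 62880 + 25926 + 50841 + 13026 + 3116 + 35120 + 25245 + 15640 + 12597 = 244391
Sum of weights = 1572 + 894 + 1883 + 334 + 164 + 1756 + 765 + 460 + 323 = 8151
Weighted mean = 244391 / 8151 = 29.982947
Difference (weighted minus unweighted) = -1.1281642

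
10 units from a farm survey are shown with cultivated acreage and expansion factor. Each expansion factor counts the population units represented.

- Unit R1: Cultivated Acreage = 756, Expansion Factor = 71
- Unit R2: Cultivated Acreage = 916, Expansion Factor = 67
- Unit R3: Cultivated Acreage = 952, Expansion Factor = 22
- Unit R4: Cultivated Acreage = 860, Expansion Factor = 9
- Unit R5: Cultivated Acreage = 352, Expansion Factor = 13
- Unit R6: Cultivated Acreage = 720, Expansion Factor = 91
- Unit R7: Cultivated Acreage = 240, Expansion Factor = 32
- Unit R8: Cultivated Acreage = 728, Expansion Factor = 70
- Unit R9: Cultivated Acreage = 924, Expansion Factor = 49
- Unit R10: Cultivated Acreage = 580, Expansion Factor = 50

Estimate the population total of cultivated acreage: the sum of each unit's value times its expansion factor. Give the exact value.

Weighted total = 756×71 + 916×67 + 952×22 + 860×9 + 352×13 + 720×91 + 240×32 + 728×70 + 924×49 + 580×50
  = 346744

346744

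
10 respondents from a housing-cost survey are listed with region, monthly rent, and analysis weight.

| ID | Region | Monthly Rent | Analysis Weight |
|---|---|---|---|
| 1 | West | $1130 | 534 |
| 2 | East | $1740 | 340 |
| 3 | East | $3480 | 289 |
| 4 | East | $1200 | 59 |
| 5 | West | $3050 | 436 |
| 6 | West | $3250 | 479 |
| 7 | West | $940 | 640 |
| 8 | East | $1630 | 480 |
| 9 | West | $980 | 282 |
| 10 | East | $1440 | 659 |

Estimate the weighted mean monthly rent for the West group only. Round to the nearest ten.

West rows: 1, 5, 6, 7, 9
Weighted sum = 1130×534 + 3050×436 + 3250×479 + 940×640 + 980×282
  = 603420 + 1329800 + 1556750 + 601600 + 276360 = 4367930
Sum of weights = 2371
Weighted mean = 4367930 / 2371 = 1842.2311

1840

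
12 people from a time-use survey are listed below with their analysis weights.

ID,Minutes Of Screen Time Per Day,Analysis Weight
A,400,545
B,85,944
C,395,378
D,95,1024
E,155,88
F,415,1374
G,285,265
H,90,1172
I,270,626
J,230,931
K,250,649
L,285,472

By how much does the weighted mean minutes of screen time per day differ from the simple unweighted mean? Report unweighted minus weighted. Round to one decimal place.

Unweighted sum = 400 + 85 + 395 + 95 + 155 + 415 + 285 + 90 + 270 + 230 + 250 + 285 = 2955
Unweighted mean = 2955 / 12 = 246.25
Weighted sum = 400×545 + 85×944 + 395×378 + 95×1024 + 155×88 + 415×1374 + 285×265 + 90×1172 + 270×626 + 230×931 + 250×649 + 285×472
  = 1989605
Sum of weights = 545 + 944 + 378 + 1024 + 88 + 1374 + 265 + 1172 + 626 + 931 + 649 + 472 = 8468
Weighted mean = 1989605 / 8468 = 234.95572
Difference (unweighted minus weighted) = 11.294284

11.3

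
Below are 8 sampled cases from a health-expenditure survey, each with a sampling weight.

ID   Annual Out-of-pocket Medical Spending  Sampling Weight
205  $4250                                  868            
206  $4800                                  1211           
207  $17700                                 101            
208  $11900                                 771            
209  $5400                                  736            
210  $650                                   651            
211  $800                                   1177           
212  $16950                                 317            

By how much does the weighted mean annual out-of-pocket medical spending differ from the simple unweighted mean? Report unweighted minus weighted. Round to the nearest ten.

2460

Unweighted sum = 4250 + 4800 + 17700 + 11900 + 5400 + 650 + 800 + 16950 = 62450
Unweighted mean = 62450 / 8 = 7806.25
Weighted sum = 4250×868 + 4800×1211 + 17700×101 + 11900×771 + 5400×736 + 650×651 + 800×1177 + 16950×317
  = 31176700
Sum of weights = 868 + 1211 + 101 + 771 + 736 + 651 + 1177 + 317 = 5832
Weighted mean = 31176700 / 5832 = 5345.799
Difference (unweighted minus weighted) = 2460.451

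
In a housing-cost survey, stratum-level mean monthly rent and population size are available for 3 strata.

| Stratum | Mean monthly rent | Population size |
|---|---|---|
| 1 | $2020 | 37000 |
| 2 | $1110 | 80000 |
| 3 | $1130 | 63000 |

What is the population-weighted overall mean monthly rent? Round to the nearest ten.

Σ Nₕ·x̄ₕ = 2020×37000 + 1110×80000 + 1130×63000
  = 74740000 + 88800000 + 71190000 = 234730000
Σ Nₕ = 37000 + 80000 + 63000 = 180000
Overall mean = 234730000 / 180000 = 1304.0556

1300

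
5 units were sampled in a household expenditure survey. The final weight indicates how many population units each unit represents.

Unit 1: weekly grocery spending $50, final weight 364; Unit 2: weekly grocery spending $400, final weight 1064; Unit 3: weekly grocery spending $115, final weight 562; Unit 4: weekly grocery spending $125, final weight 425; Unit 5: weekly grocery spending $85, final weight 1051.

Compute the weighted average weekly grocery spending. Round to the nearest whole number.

Weighted sum = 50×364 + 400×1064 + 115×562 + 125×425 + 85×1051
  = 18200 + 425600 + 64630 + 53125 + 89335 = 650890
Sum of weights = 364 + 1064 + 562 + 425 + 1051 = 3466
Weighted mean = 650890 / 3466 = 187.79284

188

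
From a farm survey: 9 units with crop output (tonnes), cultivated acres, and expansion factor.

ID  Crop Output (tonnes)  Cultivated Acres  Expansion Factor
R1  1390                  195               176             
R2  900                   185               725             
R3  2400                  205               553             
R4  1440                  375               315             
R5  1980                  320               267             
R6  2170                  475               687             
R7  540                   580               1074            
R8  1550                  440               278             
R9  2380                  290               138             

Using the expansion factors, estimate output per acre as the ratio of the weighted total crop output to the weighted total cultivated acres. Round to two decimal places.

Σ wᵢ·y = 1390×176 + 900×725 + 2400×553 + 1440×315 + 1980×267 + 2170×687 + 540×1074 + 1550×278 + 2380×138
  = 6036690
Σ wᵢ·x = 195×176 + 185×725 + 205×553 + 375×315 + 320×267 + 475×687 + 580×1074 + 440×278 + 290×138
  = 34320 + 134125 + 113365 + 118125 + 85440 + 326325 + 622920 + 122320 + 40020 = 1596960
Ratio = 6036690 / 1596960 = 3.7801135

3.78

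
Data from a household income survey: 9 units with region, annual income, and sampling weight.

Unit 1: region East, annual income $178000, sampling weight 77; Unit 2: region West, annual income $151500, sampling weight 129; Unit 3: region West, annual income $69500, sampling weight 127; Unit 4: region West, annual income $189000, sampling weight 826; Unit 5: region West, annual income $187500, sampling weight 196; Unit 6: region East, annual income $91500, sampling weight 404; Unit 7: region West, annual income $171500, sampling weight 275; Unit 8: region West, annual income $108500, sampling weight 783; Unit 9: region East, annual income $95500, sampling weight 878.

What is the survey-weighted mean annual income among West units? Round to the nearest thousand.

West rows: 2, 3, 4, 5, 7, 8
Weighted sum = 353352000
Sum of weights = 129 + 127 + 826 + 196 + 275 + 783 = 2336
Weighted mean = 353352000 / 2336 = 151263.7

151000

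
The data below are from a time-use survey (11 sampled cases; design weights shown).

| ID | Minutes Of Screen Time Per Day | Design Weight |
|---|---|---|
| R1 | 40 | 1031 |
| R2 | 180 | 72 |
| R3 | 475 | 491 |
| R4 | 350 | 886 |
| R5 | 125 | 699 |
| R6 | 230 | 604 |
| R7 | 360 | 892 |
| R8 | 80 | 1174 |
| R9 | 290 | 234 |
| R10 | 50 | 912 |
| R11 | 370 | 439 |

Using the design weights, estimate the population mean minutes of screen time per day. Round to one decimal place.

Weighted sum = 40×1031 + 180×72 + 475×491 + 350×886 + 125×699 + 230×604 + 360×892 + 80×1174 + 290×234 + 50×912 + 370×439
  = 41240 + 12960 + 233225 + 310100 + 87375 + 138920 + 321120 + 93920 + 67860 + 45600 + 162430 = 1514750
Sum of weights = 7434
Weighted mean = 1514750 / 7434 = 203.75975

203.8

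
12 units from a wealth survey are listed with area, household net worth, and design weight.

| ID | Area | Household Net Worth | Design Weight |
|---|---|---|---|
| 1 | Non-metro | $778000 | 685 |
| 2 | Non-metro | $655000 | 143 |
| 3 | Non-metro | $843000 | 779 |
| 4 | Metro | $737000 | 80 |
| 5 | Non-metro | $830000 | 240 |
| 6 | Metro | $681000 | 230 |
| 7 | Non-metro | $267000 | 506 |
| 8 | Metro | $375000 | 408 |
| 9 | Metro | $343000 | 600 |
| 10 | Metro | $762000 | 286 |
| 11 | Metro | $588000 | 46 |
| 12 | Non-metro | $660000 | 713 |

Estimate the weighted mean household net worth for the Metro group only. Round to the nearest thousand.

497000

Metro rows: 4, 6, 8, 9, 10, 11
Weighted sum = 737000×80 + 681000×230 + 375000×408 + 343000×600 + 762000×286 + 588000×46
  = 819370000
Sum of weights = 80 + 230 + 408 + 600 + 286 + 46 = 1650
Weighted mean = 819370000 / 1650 = 496587.88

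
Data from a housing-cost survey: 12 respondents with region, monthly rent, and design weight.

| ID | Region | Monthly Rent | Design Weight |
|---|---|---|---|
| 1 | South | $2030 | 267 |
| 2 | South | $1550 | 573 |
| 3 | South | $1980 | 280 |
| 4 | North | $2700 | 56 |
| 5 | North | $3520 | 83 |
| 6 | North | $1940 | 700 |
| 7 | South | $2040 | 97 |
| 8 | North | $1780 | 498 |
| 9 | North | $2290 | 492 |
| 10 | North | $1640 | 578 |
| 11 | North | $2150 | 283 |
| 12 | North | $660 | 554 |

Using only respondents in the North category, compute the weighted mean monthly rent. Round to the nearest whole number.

1768

North rows: 4, 5, 6, 8, 9, 10, 11, 12
Weighted sum = 2700×56 + 3520×83 + 1940×700 + 1780×498 + 2290×492 + 1640×578 + 2150×283 + 660×554
  = 5736490
Sum of weights = 56 + 83 + 700 + 498 + 492 + 578 + 283 + 554 = 3244
Weighted mean = 5736490 / 3244 = 1768.3385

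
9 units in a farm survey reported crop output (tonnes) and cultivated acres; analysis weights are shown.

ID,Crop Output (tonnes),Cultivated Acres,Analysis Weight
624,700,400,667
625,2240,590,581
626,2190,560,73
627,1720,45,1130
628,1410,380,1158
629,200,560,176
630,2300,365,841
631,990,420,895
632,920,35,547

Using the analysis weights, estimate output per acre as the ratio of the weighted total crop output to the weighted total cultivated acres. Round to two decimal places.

4.56

Σ wᵢ·y = 8863380
Σ wᵢ·x = 400×667 + 590×581 + 560×73 + 45×1130 + 380×1158 + 560×176 + 365×841 + 420×895 + 35×547
  = 1941930
Ratio = 8863380 / 1941930 = 4.5642119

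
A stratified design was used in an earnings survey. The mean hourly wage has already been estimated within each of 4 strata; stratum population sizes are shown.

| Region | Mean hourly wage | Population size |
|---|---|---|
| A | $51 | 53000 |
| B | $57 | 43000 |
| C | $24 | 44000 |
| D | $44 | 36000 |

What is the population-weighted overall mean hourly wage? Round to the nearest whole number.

44

Σ Nₕ·x̄ₕ = 51×53000 + 57×43000 + 24×44000 + 44×36000
  = 2703000 + 2451000 + 1056000 + 1584000 = 7794000
Σ Nₕ = 176000
Overall mean = 7794000 / 176000 = 44.284091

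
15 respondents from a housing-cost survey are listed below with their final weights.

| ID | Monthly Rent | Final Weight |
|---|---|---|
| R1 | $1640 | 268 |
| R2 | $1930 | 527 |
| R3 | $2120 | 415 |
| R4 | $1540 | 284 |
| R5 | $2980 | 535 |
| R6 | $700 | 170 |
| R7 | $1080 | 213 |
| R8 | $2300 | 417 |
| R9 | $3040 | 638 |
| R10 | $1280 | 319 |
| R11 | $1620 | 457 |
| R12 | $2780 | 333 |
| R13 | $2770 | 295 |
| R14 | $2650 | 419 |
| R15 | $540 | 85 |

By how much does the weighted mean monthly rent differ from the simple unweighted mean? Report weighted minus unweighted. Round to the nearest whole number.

239

Unweighted sum = 28970
Unweighted mean = 28970 / 15 = 1931.3333
Weighted sum = 11663550
Sum of weights = 5375
Weighted mean = 11663550 / 5375 = 2169.9628
Difference (weighted minus unweighted) = 238.62946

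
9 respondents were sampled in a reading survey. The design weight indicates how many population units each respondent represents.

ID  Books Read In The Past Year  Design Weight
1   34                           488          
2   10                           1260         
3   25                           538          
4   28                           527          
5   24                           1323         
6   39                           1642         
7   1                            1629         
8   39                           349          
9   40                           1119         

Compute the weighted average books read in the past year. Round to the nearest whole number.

24

Weighted sum = 34×488 + 10×1260 + 25×538 + 28×527 + 24×1323 + 39×1642 + 1×1629 + 39×349 + 40×1119
  = 16592 + 12600 + 13450 + 14756 + 31752 + 64038 + 1629 + 13611 + 44760 = 213188
Sum of weights = 8875
Weighted mean = 213188 / 8875 = 24.021183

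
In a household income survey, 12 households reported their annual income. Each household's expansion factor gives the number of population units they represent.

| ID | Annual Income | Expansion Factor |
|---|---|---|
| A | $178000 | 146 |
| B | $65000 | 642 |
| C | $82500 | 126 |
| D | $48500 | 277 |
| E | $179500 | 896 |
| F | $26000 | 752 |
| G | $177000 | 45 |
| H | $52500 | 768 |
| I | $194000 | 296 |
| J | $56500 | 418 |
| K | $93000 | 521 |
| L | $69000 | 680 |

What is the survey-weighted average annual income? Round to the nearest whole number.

Weighted sum = 178000×146 + 65000×642 + 82500×126 + 48500×277 + 179500×896 + 26000×752 + 177000×45 + 52500×768 + 194000×296 + 56500×418 + 93000×521 + 69000×680
  = 496630500
Sum of weights = 146 + 642 + 126 + 277 + 896 + 752 + 45 + 768 + 296 + 418 + 521 + 680 = 5567
Weighted mean = 496630500 / 5567 = 89209.718

89210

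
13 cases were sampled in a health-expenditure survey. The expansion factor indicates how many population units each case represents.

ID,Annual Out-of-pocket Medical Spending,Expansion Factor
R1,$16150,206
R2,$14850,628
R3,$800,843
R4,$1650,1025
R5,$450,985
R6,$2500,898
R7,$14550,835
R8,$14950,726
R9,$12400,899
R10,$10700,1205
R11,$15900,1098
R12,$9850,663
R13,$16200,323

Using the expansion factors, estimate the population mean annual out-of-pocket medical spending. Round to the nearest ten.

Weighted sum = 93972000
Sum of weights = 10334
Weighted mean = 93972000 / 10334 = 9093.4778

9090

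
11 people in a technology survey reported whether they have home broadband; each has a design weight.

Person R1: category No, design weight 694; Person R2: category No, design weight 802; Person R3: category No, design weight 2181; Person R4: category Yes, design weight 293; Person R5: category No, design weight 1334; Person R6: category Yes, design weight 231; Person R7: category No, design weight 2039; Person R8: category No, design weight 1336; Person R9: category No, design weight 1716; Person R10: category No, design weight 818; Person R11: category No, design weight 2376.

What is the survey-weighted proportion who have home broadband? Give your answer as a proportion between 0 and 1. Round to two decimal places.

0.04

Sum of weights for 'Yes' = 293 + 231 = 524
Total weight = 694 + 802 + 2181 + 293 + 1334 + 231 + 2039 + 1336 + 1716 + 818 + 2376 = 13820
Weighted proportion = 524 / 13820 = 0.037916064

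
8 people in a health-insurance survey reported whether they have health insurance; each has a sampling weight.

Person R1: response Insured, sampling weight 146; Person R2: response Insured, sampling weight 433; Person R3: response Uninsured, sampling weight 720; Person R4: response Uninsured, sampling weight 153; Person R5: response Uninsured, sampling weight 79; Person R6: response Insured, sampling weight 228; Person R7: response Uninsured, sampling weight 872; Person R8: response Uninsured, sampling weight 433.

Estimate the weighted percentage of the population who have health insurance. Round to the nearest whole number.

Sum of weights for 'Insured' = 146 + 433 + 228 = 807
Total weight = 146 + 433 + 720 + 153 + 79 + 228 + 872 + 433 = 3064
Weighted proportion = 807 / 3064 = 0.2633812 → 26.33812%

26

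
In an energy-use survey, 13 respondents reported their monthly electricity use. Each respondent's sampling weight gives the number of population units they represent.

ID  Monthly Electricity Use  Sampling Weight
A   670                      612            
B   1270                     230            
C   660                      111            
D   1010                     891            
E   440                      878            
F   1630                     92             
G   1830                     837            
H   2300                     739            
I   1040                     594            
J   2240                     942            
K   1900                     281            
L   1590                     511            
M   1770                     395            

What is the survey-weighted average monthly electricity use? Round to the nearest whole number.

Weighted sum = 10216380
Sum of weights = 7113
Weighted mean = 10216380 / 7113 = 1436.2969

1436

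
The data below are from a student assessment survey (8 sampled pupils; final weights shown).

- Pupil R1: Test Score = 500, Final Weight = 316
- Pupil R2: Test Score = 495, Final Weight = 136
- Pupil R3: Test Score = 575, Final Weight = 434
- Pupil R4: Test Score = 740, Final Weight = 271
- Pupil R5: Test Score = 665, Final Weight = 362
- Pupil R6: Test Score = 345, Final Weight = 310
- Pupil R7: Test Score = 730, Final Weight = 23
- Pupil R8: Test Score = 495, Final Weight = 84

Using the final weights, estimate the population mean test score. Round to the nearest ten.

560

Weighted sum = 500×316 + 495×136 + 575×434 + 740×271 + 665×362 + 345×310 + 730×23 + 495×84
  = 1081460
Sum of weights = 316 + 136 + 434 + 271 + 362 + 310 + 23 + 84 = 1936
Weighted mean = 1081460 / 1936 = 558.60537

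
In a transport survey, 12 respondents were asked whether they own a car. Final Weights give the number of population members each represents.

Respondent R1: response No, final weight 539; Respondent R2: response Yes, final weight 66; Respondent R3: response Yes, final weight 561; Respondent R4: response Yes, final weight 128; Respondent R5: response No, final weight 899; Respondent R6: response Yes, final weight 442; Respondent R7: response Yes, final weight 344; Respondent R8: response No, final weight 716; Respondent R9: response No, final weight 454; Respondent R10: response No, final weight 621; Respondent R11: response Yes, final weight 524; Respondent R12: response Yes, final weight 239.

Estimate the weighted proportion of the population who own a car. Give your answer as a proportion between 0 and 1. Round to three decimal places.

Sum of weights for 'Yes' = 66 + 561 + 128 + 442 + 344 + 524 + 239 = 2304
Total weight = 539 + 66 + 561 + 128 + 899 + 442 + 344 + 716 + 454 + 621 + 524 + 239 = 5533
Weighted proportion = 2304 / 5533 = 0.41641063

0.416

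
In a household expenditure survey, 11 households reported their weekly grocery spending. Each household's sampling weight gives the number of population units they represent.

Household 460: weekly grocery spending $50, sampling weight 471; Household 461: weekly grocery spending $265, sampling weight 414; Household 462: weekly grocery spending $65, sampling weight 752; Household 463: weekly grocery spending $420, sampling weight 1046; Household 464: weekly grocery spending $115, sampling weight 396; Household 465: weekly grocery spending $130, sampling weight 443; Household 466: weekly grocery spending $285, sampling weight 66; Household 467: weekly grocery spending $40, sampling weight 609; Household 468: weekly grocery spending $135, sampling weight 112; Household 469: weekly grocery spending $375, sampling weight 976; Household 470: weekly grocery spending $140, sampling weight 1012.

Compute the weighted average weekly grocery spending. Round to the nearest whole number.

Weighted sum = 50×471 + 265×414 + 65×752 + 420×1046 + 115×396 + 130×443 + 285×66 + 40×609 + 135×112 + 375×976 + 140×1012
  = 23550 + 109710 + 48880 + 439320 + 45540 + 57590 + 18810 + 24360 + 15120 + 366000 + 141680 = 1290560
Sum of weights = 471 + 414 + 752 + 1046 + 396 + 443 + 66 + 609 + 112 + 976 + 1012 = 6297
Weighted mean = 1290560 / 6297 = 204.94839

205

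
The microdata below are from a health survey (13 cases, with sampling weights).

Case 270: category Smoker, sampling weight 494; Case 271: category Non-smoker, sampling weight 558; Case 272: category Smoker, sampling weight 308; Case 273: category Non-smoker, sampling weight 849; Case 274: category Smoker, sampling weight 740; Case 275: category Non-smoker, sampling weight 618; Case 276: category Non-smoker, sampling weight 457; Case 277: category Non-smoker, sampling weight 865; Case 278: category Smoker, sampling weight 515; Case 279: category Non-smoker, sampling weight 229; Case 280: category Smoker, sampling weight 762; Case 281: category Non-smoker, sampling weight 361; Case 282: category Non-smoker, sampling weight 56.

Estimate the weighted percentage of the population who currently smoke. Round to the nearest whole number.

41

Sum of weights for 'Smoker' = 494 + 308 + 740 + 515 + 762 = 2819
Total weight = 6812
Weighted proportion = 2819 / 6812 = 0.41382854 → 41.382854%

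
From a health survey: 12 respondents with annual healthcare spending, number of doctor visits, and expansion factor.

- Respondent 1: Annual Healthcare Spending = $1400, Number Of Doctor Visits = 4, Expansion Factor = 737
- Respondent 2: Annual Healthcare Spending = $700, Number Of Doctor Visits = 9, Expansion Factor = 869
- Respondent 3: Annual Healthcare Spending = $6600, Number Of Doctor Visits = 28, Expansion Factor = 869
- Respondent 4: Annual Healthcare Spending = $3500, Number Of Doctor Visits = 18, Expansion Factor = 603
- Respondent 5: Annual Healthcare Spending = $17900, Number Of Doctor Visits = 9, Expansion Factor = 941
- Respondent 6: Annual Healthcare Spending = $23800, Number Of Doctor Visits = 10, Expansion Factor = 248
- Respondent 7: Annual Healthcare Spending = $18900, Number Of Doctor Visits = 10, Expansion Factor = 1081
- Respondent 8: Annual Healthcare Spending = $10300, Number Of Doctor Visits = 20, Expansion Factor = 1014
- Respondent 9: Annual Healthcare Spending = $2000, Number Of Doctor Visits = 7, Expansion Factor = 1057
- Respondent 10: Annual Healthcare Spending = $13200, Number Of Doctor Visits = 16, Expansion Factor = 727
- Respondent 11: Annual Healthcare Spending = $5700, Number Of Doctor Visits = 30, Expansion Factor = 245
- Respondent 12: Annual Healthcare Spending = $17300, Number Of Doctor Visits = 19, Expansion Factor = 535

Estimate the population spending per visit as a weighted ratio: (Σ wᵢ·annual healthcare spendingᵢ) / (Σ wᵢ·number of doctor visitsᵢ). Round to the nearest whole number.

686

Σ wᵢ·y = 1400×737 + 700×869 + 6600×869 + 3500×603 + 17900×941 + 23800×248 + 18900×1081 + 10300×1014 + 2000×1057 + 13200×727 + 5700×245 + 17300×535
  = 1031800 + 608300 + 5735400 + 2110500 + 16843900 + 5902400 + 20430900 + 10444200 + 2114000 + 9596400 + 1396500 + 9255500 = 85469800
Σ wᵢ·x = 4×737 + 9×869 + 28×869 + 18×603 + 9×941 + 10×248 + 10×1081 + 20×1014 + 7×1057 + 16×727 + 30×245 + 19×535
  = 2948 + 7821 + 24332 + 10854 + 8469 + 2480 + 10810 + 20280 + 7399 + 11632 + 7350 + 10165 = 124540
Ratio = 85469800 / 124540 = 686.28392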